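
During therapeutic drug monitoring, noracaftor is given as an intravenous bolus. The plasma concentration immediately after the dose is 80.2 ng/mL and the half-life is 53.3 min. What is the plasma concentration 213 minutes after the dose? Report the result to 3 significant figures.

k = ln 2 / 53.3 = 0.01300 min⁻¹
C(t) = C₀ e^(−kt) = 80.2 × e^(−0.01300 × 213) = 80.2 × e^(−2.770) = 80.2 × 0.06266 ≈ 5.03 ng/mL

5.03 ng/mL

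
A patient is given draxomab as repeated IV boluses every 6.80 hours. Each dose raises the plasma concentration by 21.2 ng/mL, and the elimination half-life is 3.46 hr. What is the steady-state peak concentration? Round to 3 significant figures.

k = ln 2 / 3.46 = 0.2003 hr⁻¹
Fraction remaining after one interval: e^(−kτ) = e^(−0.2003 × 6.80) = 0.2561
R = 1 / (1 − 0.2561) = 1.344
Css,max = 21.2 × 1.344 ≈ 28.5 ng/mL

28.5 ng/mL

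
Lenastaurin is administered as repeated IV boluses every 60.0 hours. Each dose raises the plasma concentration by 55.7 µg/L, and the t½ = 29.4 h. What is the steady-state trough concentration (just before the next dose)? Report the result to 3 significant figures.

k = ln 2 / 29.4 = 0.02358 h⁻¹
Fraction remaining after one interval: e^(−kτ) = e^(−0.02358 × 60.0) = 0.2430
R = 1 / (1 − 0.2430) = 1.321
Css,max = 55.7 × 1.321 = 73.58 µg/L
Css,min = Css,max × e^(−kτ) = 73.58 × 0.2430 ≈ 17.9 µg/L

17.9 µg/L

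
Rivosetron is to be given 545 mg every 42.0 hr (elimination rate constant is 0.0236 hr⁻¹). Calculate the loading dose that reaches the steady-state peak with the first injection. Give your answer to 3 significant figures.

867 mg

Accumulation ratio R = 1 / (1 − e^(−kτ)) = 1 / (1 − e^(−0.02360×42.0)) = 1 / (1 − 0.3711) = 1.590
Loading dose = maintenance dose × R = 545 × 1.590 ≈ 867 mg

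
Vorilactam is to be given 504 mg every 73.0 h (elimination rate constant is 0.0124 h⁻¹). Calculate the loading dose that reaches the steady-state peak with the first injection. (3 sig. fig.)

846 mg

Accumulation ratio R = 1 / (1 − e^(−kτ)) = 1 / (1 − e^(−0.01240×73.0)) = 1 / (1 − 0.4045) = 1.679
Loading dose = maintenance dose × R = 504 × 1.679 ≈ 846 mg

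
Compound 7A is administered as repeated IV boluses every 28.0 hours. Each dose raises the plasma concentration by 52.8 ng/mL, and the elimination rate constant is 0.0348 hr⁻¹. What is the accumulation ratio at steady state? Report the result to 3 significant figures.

Fraction remaining after one interval: e^(−kτ) = e^(−0.03480 × 28.0) = 0.3774
R = 1 / (1 − 0.3774) = 1 / 0.6226 ≈ 1.61

1.61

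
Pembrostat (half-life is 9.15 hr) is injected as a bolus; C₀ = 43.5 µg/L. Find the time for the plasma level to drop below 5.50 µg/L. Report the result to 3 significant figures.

27.3 hours

k = ln 2 / 9.15 = 0.07575 hr⁻¹
C(t) = C₀ e^(−kt)  ⇒  t = ln(C₀/C) / k
t = ln(43.5/5.50) / 0.07575 = 2.068 / 0.07575 ≈ 27.3 hours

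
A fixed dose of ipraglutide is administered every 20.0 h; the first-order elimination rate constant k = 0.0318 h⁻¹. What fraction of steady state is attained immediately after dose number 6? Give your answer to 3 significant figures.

0.978

f_n = 1 − e^(−nkτ) = 1 − e^(−6 × 0.03180 × 20.0) = 1 − e^(−3.816) = 1 − 0.02202 ≈ 0.978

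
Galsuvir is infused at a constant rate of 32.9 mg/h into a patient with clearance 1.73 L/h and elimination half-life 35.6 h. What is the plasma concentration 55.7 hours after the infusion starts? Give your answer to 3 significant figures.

12.6 mg/L

Css = rate / CL = 32.9 / 1.73 = 19.02 mg/L
k = ln 2 / 35.6 = 0.01947 h⁻¹
C(t) = Css (1 − e^(−kt)) = 19.02 × (1 − e^(−1.085)) = 19.02 × 0.6619 ≈ 12.6 mg/L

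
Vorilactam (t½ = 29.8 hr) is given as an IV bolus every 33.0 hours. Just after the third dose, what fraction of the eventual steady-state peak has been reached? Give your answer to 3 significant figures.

0.900

k = ln 2 / 29.8 = 0.02326 hr⁻¹
f_n = 1 − e^(−nkτ) = 1 − e^(−3 × 0.02326 × 33.0) = 1 − e^(−2.303) = 1 − 0.09998 ≈ 0.900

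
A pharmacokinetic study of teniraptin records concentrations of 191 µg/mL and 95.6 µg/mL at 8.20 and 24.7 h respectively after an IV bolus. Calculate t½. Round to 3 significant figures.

k = ln(C₁/C₂) / (t₂ − t₁) = ln(191/95.6) / (24.7 − 8.20)
  = 0.6921 / 16.50 = 0.04195 h⁻¹
t½ = ln 2 / k = ln 2 / 0.04195 ≈ 16.5 hours

16.5 hours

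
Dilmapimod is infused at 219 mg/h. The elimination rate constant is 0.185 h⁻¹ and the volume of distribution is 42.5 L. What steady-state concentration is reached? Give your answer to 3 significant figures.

27.9 µg/mL

CL = k · V = 0.185 × 42.5 = 7.862 L/h
Css = rate / CL = 219 / 7.862 ≈ 27.9 µg/mL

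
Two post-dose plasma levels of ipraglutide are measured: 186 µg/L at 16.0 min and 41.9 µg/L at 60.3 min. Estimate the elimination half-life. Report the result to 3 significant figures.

20.6 minutes

k = ln(C₁/C₂) / (t₂ − t₁) = ln(186/41.9) / (60.3 − 16.0)
  = 1.490 / 44.30 = 0.03364 min⁻¹
t½ = ln 2 / k = ln 2 / 0.03364 ≈ 20.6 minutes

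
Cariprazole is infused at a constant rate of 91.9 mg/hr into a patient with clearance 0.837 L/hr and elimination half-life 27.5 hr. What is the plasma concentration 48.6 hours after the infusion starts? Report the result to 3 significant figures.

Css = rate / CL = 91.9 / 0.837 = 109.8 mg/L
k = ln 2 / 27.5 = 0.02521 hr⁻¹
C(t) = Css (1 − e^(−kt)) = 109.8 × (1 − e^(−1.225)) = 109.8 × 0.7062 ≈ 77.5 mg/L

77.5 mg/L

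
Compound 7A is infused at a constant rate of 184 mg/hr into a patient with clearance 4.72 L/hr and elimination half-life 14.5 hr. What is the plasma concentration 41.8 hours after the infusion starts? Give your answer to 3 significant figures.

33.7 µg/mL

Css = rate / CL = 184 / 4.72 = 38.98 µg/mL
k = ln 2 / 14.5 = 0.04780 hr⁻¹
C(t) = Css (1 − e^(−kt)) = 38.98 × (1 − e^(−1.998)) = 38.98 × 0.8644 ≈ 33.7 µg/mL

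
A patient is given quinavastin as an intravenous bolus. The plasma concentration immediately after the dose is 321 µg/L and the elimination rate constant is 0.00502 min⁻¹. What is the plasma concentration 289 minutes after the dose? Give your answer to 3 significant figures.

C(t) = C₀ e^(−kt) = 321 × e^(−0.005020 × 289) = 321 × e^(−1.451) = 321 × 0.2344 ≈ 75.2 µg/L

75.2 µg/L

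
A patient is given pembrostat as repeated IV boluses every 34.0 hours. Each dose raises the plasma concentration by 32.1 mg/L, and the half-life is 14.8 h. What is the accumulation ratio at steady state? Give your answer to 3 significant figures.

1.26

k = ln 2 / 14.8 = 0.04683 h⁻¹
Fraction remaining after one interval: e^(−kτ) = e^(−0.04683 × 34.0) = 0.2034
R = 1 / (1 − 0.2034) = 1 / 0.7966 ≈ 1.26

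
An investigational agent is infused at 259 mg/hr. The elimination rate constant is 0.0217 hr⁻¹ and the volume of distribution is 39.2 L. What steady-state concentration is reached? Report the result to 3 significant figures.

304 µg/mL

CL = k · V = 0.0217 × 39.2 = 0.8506 L/hr
Css = rate / CL = 259 / 0.8506 ≈ 304 µg/mL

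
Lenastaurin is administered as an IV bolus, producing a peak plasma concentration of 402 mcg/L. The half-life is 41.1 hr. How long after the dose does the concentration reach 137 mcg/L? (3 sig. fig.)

k = ln 2 / 41.1 = 0.01686 hr⁻¹
C(t) = C₀ e^(−kt)  ⇒  t = ln(C₀/C) / k
t = ln(402/137) / 0.01686 = 1.076 / 0.01686 ≈ 63.8 hours

63.8 hours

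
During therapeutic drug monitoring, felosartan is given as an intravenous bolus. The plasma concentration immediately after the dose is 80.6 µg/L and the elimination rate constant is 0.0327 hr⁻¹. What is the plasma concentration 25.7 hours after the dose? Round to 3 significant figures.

34.8 µg/L

C(t) = C₀ e^(−kt) = 80.6 × e^(−0.03270 × 25.7) = 80.6 × e^(−0.8404) = 80.6 × 0.4315 ≈ 34.8 µg/L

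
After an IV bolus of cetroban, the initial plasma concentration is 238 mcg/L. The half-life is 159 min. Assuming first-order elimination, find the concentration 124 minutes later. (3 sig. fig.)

139 mcg/L

k = ln 2 / 159 = 0.004359 min⁻¹
C(t) = C₀ e^(−kt) = 238 × e^(−0.004359 × 124) = 238 × e^(−0.5406) = 238 × 0.5824 ≈ 139 mcg/L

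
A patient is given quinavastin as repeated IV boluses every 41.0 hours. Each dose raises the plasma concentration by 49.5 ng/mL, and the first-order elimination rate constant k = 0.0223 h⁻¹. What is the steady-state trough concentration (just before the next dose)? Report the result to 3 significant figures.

Fraction remaining after one interval: e^(−kτ) = e^(−0.02230 × 41.0) = 0.4008
R = 1 / (1 − 0.4008) = 1.669
Css,max = 49.5 × 1.669 = 82.61 ng/mL
Css,min = Css,max × e^(−kτ) = 82.61 × 0.4008 ≈ 33.1 ng/mL

33.1 ng/mL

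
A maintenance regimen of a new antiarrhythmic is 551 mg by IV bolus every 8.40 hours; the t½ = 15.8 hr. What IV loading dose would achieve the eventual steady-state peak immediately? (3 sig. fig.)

k = ln 2 / 15.8 = 0.04387 hr⁻¹
Accumulation ratio R = 1 / (1 − e^(−kτ)) = 1 / (1 − e^(−0.04387×8.40)) = 1 / (1 − 0.6918) = 3.244
Loading dose = maintenance dose × R = 551 × 3.244 ≈ 1790 mg

1790 mg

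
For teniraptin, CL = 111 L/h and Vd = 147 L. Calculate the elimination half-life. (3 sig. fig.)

0.918 hours

k = CL / V = 111 / 147 = 0.7551 h⁻¹
t½ = ln 2 / k = ln 2 / 0.7551 ≈ 0.918 hours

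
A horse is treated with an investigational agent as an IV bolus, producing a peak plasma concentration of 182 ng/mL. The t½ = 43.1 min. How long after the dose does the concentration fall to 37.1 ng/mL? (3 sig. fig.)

98.9 minutes

k = ln 2 / 43.1 = 0.01608 min⁻¹
C(t) = C₀ e^(−kt)  ⇒  t = ln(C₀/C) / k
t = ln(182/37.1) / 0.01608 = 1.590 / 0.01608 ≈ 98.9 minutes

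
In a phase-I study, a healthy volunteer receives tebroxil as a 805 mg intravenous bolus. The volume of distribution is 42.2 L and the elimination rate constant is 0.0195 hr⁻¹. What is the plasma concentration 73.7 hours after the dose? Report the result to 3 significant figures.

C₀ = dose / V = 805 / 42.2 = 19.08 mg/L
C(t) = C₀ e^(−kt) = 19.08 × e^(−0.01950 × 73.7) = 19.08 × e^(−1.437) = 19.08 × 0.2376 ≈ 4.53 mg/L

4.53 mg/L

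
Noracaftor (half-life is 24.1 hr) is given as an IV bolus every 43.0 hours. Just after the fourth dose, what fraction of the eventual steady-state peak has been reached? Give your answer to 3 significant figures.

0.993

k = ln 2 / 24.1 = 0.02876 hr⁻¹
f_n = 1 − e^(−nkτ) = 1 − e^(−4 × 0.02876 × 43.0) = 1 − e^(−4.947) = 1 − 0.007105 ≈ 0.993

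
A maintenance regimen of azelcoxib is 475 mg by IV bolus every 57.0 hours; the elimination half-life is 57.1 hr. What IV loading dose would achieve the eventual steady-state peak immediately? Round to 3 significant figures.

951 mg

k = ln 2 / 57.1 = 0.01214 hr⁻¹
Accumulation ratio R = 1 / (1 − e^(−kτ)) = 1 / (1 − e^(−0.01214×57.0)) = 1 / (1 − 0.5006) = 2.002
Loading dose = maintenance dose × R = 475 × 2.002 ≈ 951 mg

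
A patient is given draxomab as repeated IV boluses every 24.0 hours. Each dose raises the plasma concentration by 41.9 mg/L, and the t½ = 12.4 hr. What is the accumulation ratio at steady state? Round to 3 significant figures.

k = ln 2 / 12.4 = 0.05590 hr⁻¹
Fraction remaining after one interval: e^(−kτ) = e^(−0.05590 × 24.0) = 0.2614
R = 1 / (1 − 0.2614) = 1 / 0.7386 ≈ 1.35

1.35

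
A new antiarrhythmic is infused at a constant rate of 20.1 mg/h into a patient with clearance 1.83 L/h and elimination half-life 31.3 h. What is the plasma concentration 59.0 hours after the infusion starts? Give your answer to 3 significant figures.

8.01 mg/L

Css = rate / CL = 20.1 / 1.83 = 10.98 mg/L
k = ln 2 / 31.3 = 0.02215 h⁻¹
C(t) = Css (1 − e^(−kt)) = 10.98 × (1 − e^(−1.307)) = 10.98 × 0.7293 ≈ 8.01 mg/L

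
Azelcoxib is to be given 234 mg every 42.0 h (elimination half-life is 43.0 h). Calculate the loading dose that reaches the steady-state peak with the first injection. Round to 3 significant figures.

476 mg

k = ln 2 / 43.0 = 0.01612 h⁻¹
Accumulation ratio R = 1 / (1 − e^(−kτ)) = 1 / (1 − e^(−0.01612×42.0)) = 1 / (1 − 0.5081) = 2.033
Loading dose = maintenance dose × R = 234 × 2.033 ≈ 476 mg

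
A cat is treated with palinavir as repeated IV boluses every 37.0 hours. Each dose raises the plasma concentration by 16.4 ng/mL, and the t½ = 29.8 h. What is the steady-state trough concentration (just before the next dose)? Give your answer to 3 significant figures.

k = ln 2 / 29.8 = 0.02326 h⁻¹
Fraction remaining after one interval: e^(−kτ) = e^(−0.02326 × 37.0) = 0.4229
R = 1 / (1 − 0.4229) = 1.733
Css,max = 16.4 × 1.733 = 28.42 ng/mL
Css,min = Css,max × e^(−kτ) = 28.42 × 0.4229 ≈ 12.0 ng/mL

12.0 ng/mL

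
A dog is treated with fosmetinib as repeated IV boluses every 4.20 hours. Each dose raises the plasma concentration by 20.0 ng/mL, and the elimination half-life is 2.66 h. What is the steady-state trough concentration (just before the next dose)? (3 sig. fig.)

k = ln 2 / 2.66 = 0.2606 h⁻¹
Fraction remaining after one interval: e^(−kτ) = e^(−0.2606 × 4.20) = 0.3347
R = 1 / (1 − 0.3347) = 1.503
Css,max = 20.0 × 1.503 = 30.06 ng/mL
Css,min = Css,max × e^(−kτ) = 30.06 × 0.3347 ≈ 10.1 ng/mL

10.1 ng/mL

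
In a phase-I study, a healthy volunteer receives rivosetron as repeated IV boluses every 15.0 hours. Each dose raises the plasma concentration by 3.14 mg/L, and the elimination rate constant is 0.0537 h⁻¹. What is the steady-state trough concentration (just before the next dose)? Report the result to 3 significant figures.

2.54 mg/L

Fraction remaining after one interval: e^(−kτ) = e^(−0.05370 × 15.0) = 0.4469
R = 1 / (1 − 0.4469) = 1.808
Css,max = 3.14 × 1.808 = 5.677 mg/L
Css,min = Css,max × e^(−kτ) = 5.677 × 0.4469 ≈ 2.54 mg/L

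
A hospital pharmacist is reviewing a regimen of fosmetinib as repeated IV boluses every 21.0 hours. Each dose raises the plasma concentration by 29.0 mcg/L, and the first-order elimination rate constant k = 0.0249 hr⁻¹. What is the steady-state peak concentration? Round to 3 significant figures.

71.2 mcg/L

Fraction remaining after one interval: e^(−kτ) = e^(−0.02490 × 21.0) = 0.5928
R = 1 / (1 − 0.5928) = 2.456
Css,max = 29.0 × 2.456 ≈ 71.2 mcg/L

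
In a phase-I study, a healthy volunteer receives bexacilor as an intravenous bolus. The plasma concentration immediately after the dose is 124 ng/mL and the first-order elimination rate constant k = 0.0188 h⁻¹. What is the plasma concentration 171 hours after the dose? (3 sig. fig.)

C(t) = C₀ e^(−kt) = 124 × e^(−0.01880 × 171) = 124 × e^(−3.215) = 124 × 0.04016 ≈ 4.98 ng/mL

4.98 ng/mL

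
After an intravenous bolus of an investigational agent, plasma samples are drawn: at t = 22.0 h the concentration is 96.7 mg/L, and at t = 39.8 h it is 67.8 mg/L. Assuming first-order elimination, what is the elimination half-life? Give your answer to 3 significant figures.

34.7 hours

k = ln(C₁/C₂) / (t₂ − t₁) = ln(96.7/67.8) / (39.8 − 22.0)
  = 0.3551 / 17.80 = 0.01995 h⁻¹
t½ = ln 2 / k = ln 2 / 0.01995 ≈ 34.7 hours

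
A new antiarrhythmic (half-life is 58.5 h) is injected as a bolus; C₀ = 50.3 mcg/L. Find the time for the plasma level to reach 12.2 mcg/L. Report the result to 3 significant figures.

k = ln 2 / 58.5 = 0.01185 h⁻¹
C(t) = C₀ e^(−kt)  ⇒  t = ln(C₀/C) / k
t = ln(50.3/12.2) / 0.01185 = 1.417 / 0.01185 ≈ 120 hours

120 hours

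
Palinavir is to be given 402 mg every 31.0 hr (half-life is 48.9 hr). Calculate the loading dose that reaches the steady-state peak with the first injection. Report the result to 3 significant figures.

1130 mg

k = ln 2 / 48.9 = 0.01417 hr⁻¹
Accumulation ratio R = 1 / (1 − e^(−kτ)) = 1 / (1 − e^(−0.01417×31.0)) = 1 / (1 − 0.6444) = 2.812
Loading dose = maintenance dose × R = 402 × 2.812 ≈ 1130 mg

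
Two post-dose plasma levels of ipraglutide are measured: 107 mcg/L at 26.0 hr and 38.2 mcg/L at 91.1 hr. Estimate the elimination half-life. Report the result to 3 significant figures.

k = ln(C₁/C₂) / (t₂ − t₁) = ln(107/38.2) / (91.1 − 26.0)
  = 1.030 / 65.10 = 0.01582 hr⁻¹
t½ = ln 2 / k = ln 2 / 0.01582 ≈ 43.8 hours

43.8 hours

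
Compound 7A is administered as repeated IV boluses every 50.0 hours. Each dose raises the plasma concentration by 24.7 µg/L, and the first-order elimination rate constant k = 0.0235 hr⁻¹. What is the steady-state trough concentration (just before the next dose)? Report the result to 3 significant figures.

11.0 µg/L

Fraction remaining after one interval: e^(−kτ) = e^(−0.02350 × 50.0) = 0.3088
R = 1 / (1 − 0.3088) = 1.447
Css,max = 24.7 × 1.447 = 35.74 µg/L
Css,min = Css,max × e^(−kτ) = 35.74 × 0.3088 ≈ 11.0 µg/L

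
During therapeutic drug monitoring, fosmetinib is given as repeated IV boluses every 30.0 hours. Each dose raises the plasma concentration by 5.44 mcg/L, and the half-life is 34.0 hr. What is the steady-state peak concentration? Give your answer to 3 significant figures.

11.9 mcg/L

k = ln 2 / 34.0 = 0.02039 hr⁻¹
Fraction remaining after one interval: e^(−kτ) = e^(−0.02039 × 30.0) = 0.5425
R = 1 / (1 − 0.5425) = 2.186
Css,max = 5.44 × 2.186 ≈ 11.9 mcg/L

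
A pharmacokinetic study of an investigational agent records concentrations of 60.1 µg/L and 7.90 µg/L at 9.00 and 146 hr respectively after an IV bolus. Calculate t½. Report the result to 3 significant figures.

k = ln(C₁/C₂) / (t₂ − t₁) = ln(60.1/7.90) / (146 − 9.00)
  = 2.029 / 137.0 = 0.01481 hr⁻¹
t½ = ln 2 / k = ln 2 / 0.01481 ≈ 46.8 hours

46.8 hours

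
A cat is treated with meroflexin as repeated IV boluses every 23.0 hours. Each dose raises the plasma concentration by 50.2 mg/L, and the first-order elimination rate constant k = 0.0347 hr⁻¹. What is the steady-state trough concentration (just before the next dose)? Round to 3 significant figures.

41.1 mg/L

Fraction remaining after one interval: e^(−kτ) = e^(−0.03470 × 23.0) = 0.4502
R = 1 / (1 − 0.4502) = 1.819
Css,max = 50.2 × 1.819 = 91.30 mg/L
Css,min = Css,max × e^(−kτ) = 91.30 × 0.4502 ≈ 41.1 mg/L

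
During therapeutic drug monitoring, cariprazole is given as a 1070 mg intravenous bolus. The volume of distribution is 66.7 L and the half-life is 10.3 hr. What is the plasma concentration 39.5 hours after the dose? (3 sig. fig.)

C₀ = dose / V = 1070 / 66.7 = 16.04 mg/L
k = ln 2 / 10.3 = 0.06730 hr⁻¹
C(t) = C₀ e^(−kt) = 16.04 × e^(−0.06730 × 39.5) = 16.04 × e^(−2.658) = 16.04 × 0.07008 ≈ 1.12 mg/L

1.12 mg/L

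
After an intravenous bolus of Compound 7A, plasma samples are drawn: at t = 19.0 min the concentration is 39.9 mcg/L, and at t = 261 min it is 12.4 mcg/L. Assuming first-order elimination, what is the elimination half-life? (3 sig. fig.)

k = ln(C₁/C₂) / (t₂ − t₁) = ln(39.9/12.4) / (261 − 19.0)
  = 1.169 / 242.0 = 0.004829 min⁻¹
t½ = ln 2 / k = ln 2 / 0.004829 ≈ 144 minutes

144 minutes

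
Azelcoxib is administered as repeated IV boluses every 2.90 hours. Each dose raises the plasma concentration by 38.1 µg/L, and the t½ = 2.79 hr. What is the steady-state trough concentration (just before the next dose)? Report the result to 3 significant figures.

k = ln 2 / 2.79 = 0.2484 hr⁻¹
Fraction remaining after one interval: e^(−kτ) = e^(−0.2484 × 2.90) = 0.4865
R = 1 / (1 − 0.4865) = 1.947
Css,max = 38.1 × 1.947 = 74.20 µg/L
Css,min = Css,max × e^(−kτ) = 74.20 × 0.4865 ≈ 36.1 µg/L

36.1 µg/L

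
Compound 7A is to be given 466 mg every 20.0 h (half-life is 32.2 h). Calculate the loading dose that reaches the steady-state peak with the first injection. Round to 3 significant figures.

1330 mg

k = ln 2 / 32.2 = 0.02153 h⁻¹
Accumulation ratio R = 1 / (1 − e^(−kτ)) = 1 / (1 − e^(−0.02153×20.0)) = 1 / (1 − 0.6502) = 2.859
Loading dose = maintenance dose × R = 466 × 2.859 ≈ 1330 mg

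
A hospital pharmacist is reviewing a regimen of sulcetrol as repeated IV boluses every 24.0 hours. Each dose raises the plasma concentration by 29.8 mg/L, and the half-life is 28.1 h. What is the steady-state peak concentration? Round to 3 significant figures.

66.7 mg/L

k = ln 2 / 28.1 = 0.02467 h⁻¹
Fraction remaining after one interval: e^(−kτ) = e^(−0.02467 × 24.0) = 0.5532
R = 1 / (1 − 0.5532) = 2.238
Css,max = 29.8 × 2.238 ≈ 66.7 mg/L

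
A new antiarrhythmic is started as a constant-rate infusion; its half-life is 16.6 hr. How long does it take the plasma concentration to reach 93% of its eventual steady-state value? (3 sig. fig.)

k = ln 2 / 16.6 = 0.04176 hr⁻¹
f = 1 − e^(−kt)  ⇒  t = −ln(1 − f) / k
t = −ln(1 − 0.93) / 0.04176 = 2.659 / 0.04176 ≈ 63.7 hours

63.7 hours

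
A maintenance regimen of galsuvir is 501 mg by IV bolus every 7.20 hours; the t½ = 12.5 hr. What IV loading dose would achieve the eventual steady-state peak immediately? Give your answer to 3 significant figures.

k = ln 2 / 12.5 = 0.05545 hr⁻¹
Accumulation ratio R = 1 / (1 − e^(−kτ)) = 1 / (1 − e^(−0.05545×7.20)) = 1 / (1 − 0.6708) = 3.038
Loading dose = maintenance dose × R = 501 × 3.038 ≈ 1520 mg

1520 mg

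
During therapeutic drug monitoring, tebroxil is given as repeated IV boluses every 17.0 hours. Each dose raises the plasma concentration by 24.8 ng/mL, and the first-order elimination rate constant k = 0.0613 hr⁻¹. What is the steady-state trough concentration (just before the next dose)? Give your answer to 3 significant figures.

Fraction remaining after one interval: e^(−kτ) = e^(−0.06130 × 17.0) = 0.3527
R = 1 / (1 − 0.3527) = 1.545
Css,max = 24.8 × 1.545 = 38.31 ng/mL
Css,min = Css,max × e^(−kτ) = 38.31 × 0.3527 ≈ 13.5 ng/mL

13.5 ng/mL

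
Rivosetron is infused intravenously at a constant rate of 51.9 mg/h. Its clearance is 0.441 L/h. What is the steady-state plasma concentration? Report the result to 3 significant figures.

118 mg/L

Css = infusion rate / CL = 51.9 / 0.441 ≈ 118 mg/L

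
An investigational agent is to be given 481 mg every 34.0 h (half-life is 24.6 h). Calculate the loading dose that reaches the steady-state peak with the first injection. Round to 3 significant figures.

k = ln 2 / 24.6 = 0.02818 h⁻¹
Accumulation ratio R = 1 / (1 − e^(−kτ)) = 1 / (1 − e^(−0.02818×34.0)) = 1 / (1 − 0.3837) = 1.622
Loading dose = maintenance dose × R = 481 × 1.622 ≈ 780 mg

780 mg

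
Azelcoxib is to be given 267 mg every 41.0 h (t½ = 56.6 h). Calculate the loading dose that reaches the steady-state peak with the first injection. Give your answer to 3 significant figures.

676 mg

k = ln 2 / 56.6 = 0.01225 h⁻¹
Accumulation ratio R = 1 / (1 − e^(−kτ)) = 1 / (1 − e^(−0.01225×41.0)) = 1 / (1 − 0.6053) = 2.533
Loading dose = maintenance dose × R = 267 × 2.533 ≈ 676 mg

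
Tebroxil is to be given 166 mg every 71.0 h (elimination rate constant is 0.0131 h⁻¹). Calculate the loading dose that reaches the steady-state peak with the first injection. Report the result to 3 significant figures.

Accumulation ratio R = 1 / (1 − e^(−kτ)) = 1 / (1 − e^(−0.01310×71.0)) = 1 / (1 − 0.3945) = 1.652
Loading dose = maintenance dose × R = 166 × 1.652 ≈ 274 mg

274 mg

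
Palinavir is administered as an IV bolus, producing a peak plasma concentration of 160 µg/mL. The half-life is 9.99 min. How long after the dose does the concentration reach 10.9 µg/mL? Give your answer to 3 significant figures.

38.7 minutes

k = ln 2 / 9.99 = 0.06938 min⁻¹
C(t) = C₀ e^(−kt)  ⇒  t = ln(C₀/C) / k
t = ln(160/10.9) / 0.06938 = 2.686 / 0.06938 ≈ 38.7 minutes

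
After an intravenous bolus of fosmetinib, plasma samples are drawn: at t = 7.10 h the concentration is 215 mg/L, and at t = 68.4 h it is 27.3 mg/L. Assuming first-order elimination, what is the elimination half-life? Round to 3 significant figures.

20.6 hours

k = ln(C₁/C₂) / (t₂ − t₁) = ln(215/27.3) / (68.4 − 7.10)
  = 2.064 / 61.30 = 0.03367 h⁻¹
t½ = ln 2 / k = ln 2 / 0.03367 ≈ 20.6 hours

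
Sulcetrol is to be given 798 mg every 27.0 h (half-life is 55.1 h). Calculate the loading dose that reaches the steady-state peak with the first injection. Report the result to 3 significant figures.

2770 mg

k = ln 2 / 55.1 = 0.01258 h⁻¹
Accumulation ratio R = 1 / (1 − e^(−kτ)) = 1 / (1 − e^(−0.01258×27.0)) = 1 / (1 − 0.7120) = 3.472
Loading dose = maintenance dose × R = 798 × 3.472 ≈ 2770 mg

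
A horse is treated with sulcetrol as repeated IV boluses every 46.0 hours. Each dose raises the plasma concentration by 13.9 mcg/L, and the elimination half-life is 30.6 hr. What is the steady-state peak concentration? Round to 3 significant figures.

21.5 mcg/L

k = ln 2 / 30.6 = 0.02265 hr⁻¹
Fraction remaining after one interval: e^(−kτ) = e^(−0.02265 × 46.0) = 0.3528
R = 1 / (1 − 0.3528) = 1.545
Css,max = 13.9 × 1.545 ≈ 21.5 mcg/L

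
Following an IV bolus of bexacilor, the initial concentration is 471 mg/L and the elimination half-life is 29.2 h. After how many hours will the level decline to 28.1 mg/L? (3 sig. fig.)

k = ln 2 / 29.2 = 0.02374 h⁻¹
C(t) = C₀ e^(−kt)  ⇒  t = ln(C₀/C) / k
t = ln(471/28.1) / 0.02374 = 2.819 / 0.02374 ≈ 119 hours

119 hours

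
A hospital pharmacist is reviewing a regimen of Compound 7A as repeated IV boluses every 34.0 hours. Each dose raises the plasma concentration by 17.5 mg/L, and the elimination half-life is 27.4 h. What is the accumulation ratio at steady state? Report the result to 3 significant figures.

1.73

k = ln 2 / 27.4 = 0.02530 h⁻¹
Fraction remaining after one interval: e^(−kτ) = e^(−0.02530 × 34.0) = 0.4231
R = 1 / (1 − 0.4231) = 1 / 0.5769 ≈ 1.73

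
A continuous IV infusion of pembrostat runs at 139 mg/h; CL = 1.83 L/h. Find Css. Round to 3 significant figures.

76.0 µg/mL

Css = infusion rate / CL = 139 / 1.83 ≈ 76.0 µg/mL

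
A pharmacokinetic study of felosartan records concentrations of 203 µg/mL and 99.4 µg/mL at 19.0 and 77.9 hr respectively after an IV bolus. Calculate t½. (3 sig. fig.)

k = ln(C₁/C₂) / (t₂ − t₁) = ln(203/99.4) / (77.9 − 19.0)
  = 0.7141 / 58.90 = 0.01212 hr⁻¹
t½ = ln 2 / k = ln 2 / 0.01212 ≈ 57.2 hours

57.2 hours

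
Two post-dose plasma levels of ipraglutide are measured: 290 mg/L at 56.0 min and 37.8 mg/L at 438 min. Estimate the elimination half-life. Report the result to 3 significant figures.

130 minutes

k = ln(C₁/C₂) / (t₂ − t₁) = ln(290/37.8) / (438 − 56.0)
  = 2.038 / 382.0 = 0.005334 min⁻¹
t½ = ln 2 / k = ln 2 / 0.005334 ≈ 130 minutes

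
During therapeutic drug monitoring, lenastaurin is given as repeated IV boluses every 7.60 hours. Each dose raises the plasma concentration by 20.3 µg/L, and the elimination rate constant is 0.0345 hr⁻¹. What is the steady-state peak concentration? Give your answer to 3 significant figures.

Fraction remaining after one interval: e^(−kτ) = e^(−0.03450 × 7.60) = 0.7694
R = 1 / (1 − 0.7694) = 4.336
Css,max = 20.3 × 4.336 ≈ 88.0 µg/L

88.0 µg/L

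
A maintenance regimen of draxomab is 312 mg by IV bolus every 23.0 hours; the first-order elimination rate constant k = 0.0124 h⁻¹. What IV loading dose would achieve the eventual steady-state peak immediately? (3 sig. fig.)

1260 mg

Accumulation ratio R = 1 / (1 − e^(−kτ)) = 1 / (1 − e^(−0.01240×23.0)) = 1 / (1 − 0.7519) = 4.030
Loading dose = maintenance dose × R = 312 × 4.030 ≈ 1260 mg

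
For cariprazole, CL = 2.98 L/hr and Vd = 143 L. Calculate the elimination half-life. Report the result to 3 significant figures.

k = CL / V = 2.98 / 143 = 0.02084 hr⁻¹
t½ = ln 2 / k = ln 2 / 0.02084 ≈ 33.3 hours

33.3 hours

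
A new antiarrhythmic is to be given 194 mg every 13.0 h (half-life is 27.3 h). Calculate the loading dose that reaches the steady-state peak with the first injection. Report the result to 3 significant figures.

690 mg

k = ln 2 / 27.3 = 0.02539 h⁻¹
Accumulation ratio R = 1 / (1 − e^(−kτ)) = 1 / (1 − e^(−0.02539×13.0)) = 1 / (1 − 0.7189) = 3.557
Loading dose = maintenance dose × R = 194 × 3.557 ≈ 690 mg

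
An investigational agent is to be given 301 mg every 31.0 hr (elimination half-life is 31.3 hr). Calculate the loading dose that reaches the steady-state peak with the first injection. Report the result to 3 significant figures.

606 mg

k = ln 2 / 31.3 = 0.02215 hr⁻¹
Accumulation ratio R = 1 / (1 − e^(−kτ)) = 1 / (1 − e^(−0.02215×31.0)) = 1 / (1 − 0.5033) = 2.013
Loading dose = maintenance dose × R = 301 × 2.013 ≈ 606 mg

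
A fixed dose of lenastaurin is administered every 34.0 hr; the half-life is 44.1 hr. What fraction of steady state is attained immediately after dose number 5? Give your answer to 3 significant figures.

0.931

k = ln 2 / 44.1 = 0.01572 hr⁻¹
f_n = 1 − e^(−nkτ) = 1 − e^(−5 × 0.01572 × 34.0) = 1 − e^(−2.672) = 1 − 0.06911 ≈ 0.931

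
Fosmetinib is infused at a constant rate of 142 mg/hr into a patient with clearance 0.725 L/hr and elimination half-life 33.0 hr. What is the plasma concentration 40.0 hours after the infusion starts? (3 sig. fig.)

111 µg/mL

Css = rate / CL = 142 / 0.725 = 195.9 µg/mL
k = ln 2 / 33.0 = 0.02100 hr⁻¹
C(t) = Css (1 − e^(−kt)) = 195.9 × (1 − e^(−0.8402)) = 195.9 × 0.5684 ≈ 111 µg/mL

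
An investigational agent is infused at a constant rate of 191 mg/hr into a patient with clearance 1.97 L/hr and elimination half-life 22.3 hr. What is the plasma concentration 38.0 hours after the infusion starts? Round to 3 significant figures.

67.2 µg/mL

Css = rate / CL = 191 / 1.97 = 96.95 µg/mL
k = ln 2 / 22.3 = 0.03108 hr⁻¹
C(t) = Css (1 − e^(−kt)) = 96.95 × (1 − e^(−1.181)) = 96.95 × 0.6931 ≈ 67.2 µg/mL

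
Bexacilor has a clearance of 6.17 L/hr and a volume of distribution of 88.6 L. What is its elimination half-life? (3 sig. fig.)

k = CL / V = 6.17 / 88.6 = 0.06964 hr⁻¹
t½ = ln 2 / k = ln 2 / 0.06964 ≈ 9.95 hours

9.95 hours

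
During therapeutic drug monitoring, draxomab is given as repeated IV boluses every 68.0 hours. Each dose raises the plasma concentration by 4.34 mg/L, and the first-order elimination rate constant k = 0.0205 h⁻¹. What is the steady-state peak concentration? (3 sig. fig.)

Fraction remaining after one interval: e^(−kτ) = e^(−0.02050 × 68.0) = 0.2481
R = 1 / (1 − 0.2481) = 1.330
Css,max = 4.34 × 1.330 ≈ 5.77 mg/L

5.77 mg/L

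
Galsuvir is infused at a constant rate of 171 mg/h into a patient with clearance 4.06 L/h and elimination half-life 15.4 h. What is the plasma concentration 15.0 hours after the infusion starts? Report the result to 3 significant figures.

20.7 mg/L

Css = rate / CL = 171 / 4.06 = 42.12 mg/L
k = ln 2 / 15.4 = 0.04501 h⁻¹
C(t) = Css (1 − e^(−kt)) = 42.12 × (1 − e^(−0.6751)) = 42.12 × 0.4909 ≈ 20.7 mg/L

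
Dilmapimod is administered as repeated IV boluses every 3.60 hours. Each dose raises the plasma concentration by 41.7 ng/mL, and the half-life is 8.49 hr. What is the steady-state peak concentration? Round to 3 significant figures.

k = ln 2 / 8.49 = 0.08164 hr⁻¹
Fraction remaining after one interval: e^(−kτ) = e^(−0.08164 × 3.60) = 0.7453
R = 1 / (1 − 0.7453) = 3.927
Css,max = 41.7 × 3.927 ≈ 164 ng/mL

164 ng/mL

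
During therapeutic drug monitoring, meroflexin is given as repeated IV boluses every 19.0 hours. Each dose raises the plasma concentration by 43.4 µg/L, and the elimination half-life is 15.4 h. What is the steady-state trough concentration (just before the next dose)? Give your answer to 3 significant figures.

32.1 µg/L

k = ln 2 / 15.4 = 0.04501 h⁻¹
Fraction remaining after one interval: e^(−kτ) = e^(−0.04501 × 19.0) = 0.4252
R = 1 / (1 − 0.4252) = 1.740
Css,max = 43.4 × 1.740 = 75.51 µg/L
Css,min = Css,max × e^(−kτ) = 75.51 × 0.4252 ≈ 32.1 µg/L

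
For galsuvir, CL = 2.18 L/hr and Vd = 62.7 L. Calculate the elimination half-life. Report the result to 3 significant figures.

k = CL / V = 2.18 / 62.7 = 0.03477 hr⁻¹
t½ = ln 2 / k = ln 2 / 0.03477 ≈ 19.9 hours

19.9 hours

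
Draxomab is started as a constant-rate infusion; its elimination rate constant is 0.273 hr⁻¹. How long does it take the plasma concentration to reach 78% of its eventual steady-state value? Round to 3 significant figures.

5.55 hours

f = 1 − e^(−kt)  ⇒  t = −ln(1 − f) / k
t = −ln(1 − 0.78) / 0.2730 = 1.514 / 0.2730 ≈ 5.55 hours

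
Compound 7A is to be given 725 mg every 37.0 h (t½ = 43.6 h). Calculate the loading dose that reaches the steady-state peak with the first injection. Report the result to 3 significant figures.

k = ln 2 / 43.6 = 0.01590 h⁻¹
Accumulation ratio R = 1 / (1 − e^(−kτ)) = 1 / (1 − e^(−0.01590×37.0)) = 1 / (1 − 0.5553) = 2.249
Loading dose = maintenance dose × R = 725 × 2.249 ≈ 1630 mg

1630 mg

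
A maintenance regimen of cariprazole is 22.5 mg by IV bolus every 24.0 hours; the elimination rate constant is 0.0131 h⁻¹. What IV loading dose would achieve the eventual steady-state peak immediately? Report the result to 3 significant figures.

Accumulation ratio R = 1 / (1 − e^(−kτ)) = 1 / (1 − e^(−0.01310×24.0)) = 1 / (1 − 0.7302) = 3.707
Loading dose = maintenance dose × R = 22.5 × 3.707 ≈ 83.4 mg

83.4 mg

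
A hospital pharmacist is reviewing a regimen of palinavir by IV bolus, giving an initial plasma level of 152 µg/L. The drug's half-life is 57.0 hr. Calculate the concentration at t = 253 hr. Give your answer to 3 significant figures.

k = ln 2 / 57.0 = 0.01216 hr⁻¹
253 hr is 4.439 half-lives, so C = 152 × (1/2)^4.439 = 152 × 0.04612 ≈ 7.01 µg/L

7.01 µg/L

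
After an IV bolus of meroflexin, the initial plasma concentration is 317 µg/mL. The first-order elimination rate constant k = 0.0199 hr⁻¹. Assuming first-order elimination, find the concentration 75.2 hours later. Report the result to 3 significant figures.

C(t) = C₀ e^(−kt) = 317 × e^(−0.01990 × 75.2) = 317 × e^(−1.496) = 317 × 0.2239 ≈ 71.0 µg/mL

71.0 µg/mL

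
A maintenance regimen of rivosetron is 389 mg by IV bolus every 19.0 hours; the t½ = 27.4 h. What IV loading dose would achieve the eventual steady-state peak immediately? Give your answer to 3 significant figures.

k = ln 2 / 27.4 = 0.02530 h⁻¹
Accumulation ratio R = 1 / (1 − e^(−kτ)) = 1 / (1 − e^(−0.02530×19.0)) = 1 / (1 − 0.6184) = 2.620
Loading dose = maintenance dose × R = 389 × 2.620 ≈ 1020 mg

1020 mg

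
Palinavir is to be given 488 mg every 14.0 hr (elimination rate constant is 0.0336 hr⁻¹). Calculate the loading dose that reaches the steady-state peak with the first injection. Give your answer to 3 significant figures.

Accumulation ratio R = 1 / (1 − e^(−kτ)) = 1 / (1 − e^(−0.03360×14.0)) = 1 / (1 − 0.6248) = 2.665
Loading dose = maintenance dose × R = 488 × 2.665 ≈ 1300 mg

1300 mg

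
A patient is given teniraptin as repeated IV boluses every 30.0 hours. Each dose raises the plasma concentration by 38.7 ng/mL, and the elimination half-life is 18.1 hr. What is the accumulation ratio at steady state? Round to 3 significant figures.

1.46

k = ln 2 / 18.1 = 0.03830 hr⁻¹
Fraction remaining after one interval: e^(−kτ) = e^(−0.03830 × 30.0) = 0.3170
R = 1 / (1 − 0.3170) = 1 / 0.6830 ≈ 1.46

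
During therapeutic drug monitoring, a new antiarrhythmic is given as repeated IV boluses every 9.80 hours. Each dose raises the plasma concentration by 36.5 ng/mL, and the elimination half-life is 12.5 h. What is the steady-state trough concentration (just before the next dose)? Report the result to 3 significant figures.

k = ln 2 / 12.5 = 0.05545 h⁻¹
Fraction remaining after one interval: e^(−kτ) = e^(−0.05545 × 9.80) = 0.5808
R = 1 / (1 − 0.5808) = 2.385
Css,max = 36.5 × 2.385 = 87.06 ng/mL
Css,min = Css,max × e^(−kτ) = 87.06 × 0.5808 ≈ 50.6 ng/mL

50.6 ng/mL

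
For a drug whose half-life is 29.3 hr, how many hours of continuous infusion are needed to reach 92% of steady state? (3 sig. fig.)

k = ln 2 / 29.3 = 0.02366 hr⁻¹
f = 1 − e^(−kt)  ⇒  t = −ln(1 − f) / k
t = −ln(1 − 0.92) / 0.02366 = 2.526 / 0.02366 ≈ 107 hours

107 hours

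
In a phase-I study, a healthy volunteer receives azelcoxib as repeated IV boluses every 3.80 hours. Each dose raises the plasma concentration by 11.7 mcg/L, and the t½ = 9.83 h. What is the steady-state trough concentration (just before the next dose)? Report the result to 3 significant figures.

38.1 mcg/L

k = ln 2 / 9.83 = 0.07051 h⁻¹
Fraction remaining after one interval: e^(−kτ) = e^(−0.07051 × 3.80) = 0.7649
R = 1 / (1 − 0.7649) = 4.254
Css,max = 11.7 × 4.254 = 49.78 mcg/L
Css,min = Css,max × e^(−kτ) = 49.78 × 0.7649 ≈ 38.1 mcg/L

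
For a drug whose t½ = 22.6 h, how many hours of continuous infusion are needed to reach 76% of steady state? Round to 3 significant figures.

46.5 hours

k = ln 2 / 22.6 = 0.03067 h⁻¹
f = 1 − e^(−kt)  ⇒  t = −ln(1 − f) / k
t = −ln(1 − 0.76) / 0.03067 = 1.427 / 0.03067 ≈ 46.5 hours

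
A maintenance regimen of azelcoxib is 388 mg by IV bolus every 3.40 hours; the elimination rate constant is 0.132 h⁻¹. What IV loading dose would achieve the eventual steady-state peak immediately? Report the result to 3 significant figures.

Accumulation ratio R = 1 / (1 − e^(−kτ)) = 1 / (1 − e^(−0.1320×3.40)) = 1 / (1 − 0.6384) = 2.765
Loading dose = maintenance dose × R = 388 × 2.765 ≈ 1070 mg

1070 mg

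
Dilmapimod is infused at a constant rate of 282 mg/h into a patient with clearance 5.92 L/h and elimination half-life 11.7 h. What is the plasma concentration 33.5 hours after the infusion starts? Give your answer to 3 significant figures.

Css = rate / CL = 282 / 5.92 = 47.64 mg/L
k = ln 2 / 11.7 = 0.05924 h⁻¹
C(t) = Css (1 − e^(−kt)) = 47.64 × (1 − e^(−1.985)) = 47.64 × 0.8626 ≈ 41.1 mg/L

41.1 mg/L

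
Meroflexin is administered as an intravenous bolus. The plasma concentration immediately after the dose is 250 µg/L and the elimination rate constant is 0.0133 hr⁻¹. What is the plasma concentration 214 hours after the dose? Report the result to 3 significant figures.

C(t) = C₀ e^(−kt) = 250 × e^(−0.01330 × 214) = 250 × e^(−2.846) = 250 × 0.05806 ≈ 14.5 µg/L

14.5 µg/L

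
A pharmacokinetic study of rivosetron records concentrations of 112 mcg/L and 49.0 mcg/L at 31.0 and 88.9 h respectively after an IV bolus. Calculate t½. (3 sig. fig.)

k = ln(C₁/C₂) / (t₂ − t₁) = ln(112/49.0) / (88.9 − 31.0)
  = 0.8267 / 57.90 = 0.01428 h⁻¹
t½ = ln 2 / k = ln 2 / 0.01428 ≈ 48.5 hours

48.5 hours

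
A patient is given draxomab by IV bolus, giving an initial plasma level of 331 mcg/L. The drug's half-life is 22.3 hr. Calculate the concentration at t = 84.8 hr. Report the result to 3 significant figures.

k = ln 2 / 22.3 = 0.03108 hr⁻¹
84.8 hr is 3.803 half-lives, so C = 331 × (1/2)^3.803 = 331 × 0.07166 ≈ 23.7 mcg/L

23.7 mcg/L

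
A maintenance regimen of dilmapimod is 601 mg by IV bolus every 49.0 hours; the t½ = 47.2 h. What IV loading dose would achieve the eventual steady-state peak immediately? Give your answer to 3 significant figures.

k = ln 2 / 47.2 = 0.01469 h⁻¹
Accumulation ratio R = 1 / (1 − e^(−kτ)) = 1 / (1 − e^(−0.01469×49.0)) = 1 / (1 − 0.4870) = 1.949
Loading dose = maintenance dose × R = 601 × 1.949 ≈ 1170 mg

1170 mg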